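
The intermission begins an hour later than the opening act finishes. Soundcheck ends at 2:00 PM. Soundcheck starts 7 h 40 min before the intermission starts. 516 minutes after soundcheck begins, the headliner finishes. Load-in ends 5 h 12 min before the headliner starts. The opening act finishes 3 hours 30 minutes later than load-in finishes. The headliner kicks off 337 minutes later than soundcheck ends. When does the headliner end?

7:51 PM

The headliner starts at 2:00 PM + 337 min = 7:37 PM.
Load-in ends at 7:37 PM − 312 min = 2:25 PM.
The opening act ends at 2:25 PM + 210 min = 5:55 PM.
The intermission starts at 5:55 PM + 60 min = 6:55 PM.
Soundcheck starts at 6:55 PM − 460 min = 11:15 AM.
The headliner ends at 11:15 AM + 516 min = 7:51 PM.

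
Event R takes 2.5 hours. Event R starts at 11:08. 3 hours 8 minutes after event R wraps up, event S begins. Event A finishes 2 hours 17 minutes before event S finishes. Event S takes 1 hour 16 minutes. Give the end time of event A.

15:45

Event R ends at 11:08 + 150 min = 13:38.
Event S starts at 13:38 + 188 min = 16:46.
Event S ends at 16:46 + 76 min = 18:02.
Event A ends at 18:02 − 137 min = 15:45.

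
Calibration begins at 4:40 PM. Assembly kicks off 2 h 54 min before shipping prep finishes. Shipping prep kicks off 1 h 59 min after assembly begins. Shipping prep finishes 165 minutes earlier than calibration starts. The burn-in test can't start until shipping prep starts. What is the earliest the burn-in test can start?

Shipping prep ends at 4:40 PM − 165 min = 1:55 PM.
Assembly starts at 1:55 PM − 174 min = 11:01 AM.
Shipping prep starts at 11:01 AM + 119 min = 1:00 PM.
The burn-in test is bounded by shipping prep, so the earliest it can start is 1:00 PM.

1:00 PM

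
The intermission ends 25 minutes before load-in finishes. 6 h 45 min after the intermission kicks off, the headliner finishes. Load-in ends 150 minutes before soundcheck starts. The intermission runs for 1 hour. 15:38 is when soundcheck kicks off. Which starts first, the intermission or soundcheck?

Load-in ends at 15:38 − 150 min = 13:08.
The intermission ends at 13:08 − 25 min = 12:43.
The intermission starts at 12:43 − 60 min = 11:43.
The intermission starts at 11:43 and soundcheck starts at 15:38, so the intermission is first.

the intermission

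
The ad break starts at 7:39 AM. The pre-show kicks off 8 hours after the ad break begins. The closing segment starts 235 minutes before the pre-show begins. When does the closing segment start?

The pre-show starts at 7:39 AM + 480 min = 3:39 PM.
The closing segment starts at 3:39 PM − 235 min = 11:44 AM.

11:44 AM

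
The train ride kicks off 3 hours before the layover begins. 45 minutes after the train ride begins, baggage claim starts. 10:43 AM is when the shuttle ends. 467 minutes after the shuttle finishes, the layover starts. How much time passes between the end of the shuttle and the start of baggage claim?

5 hours 32 minutes

The layover starts at 10:43 AM + 467 min = 6:30 PM.
The train ride starts at 6:30 PM − 180 min = 3:30 PM.
Baggage claim starts at 3:30 PM + 45 min = 4:15 PM.
From 10:43 AM to 4:15 PM is 5 hours 32 minutes.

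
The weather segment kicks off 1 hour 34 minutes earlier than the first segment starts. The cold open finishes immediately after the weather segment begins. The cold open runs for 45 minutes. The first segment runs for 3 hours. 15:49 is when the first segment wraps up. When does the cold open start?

The first segment starts at 15:49 − 180 min = 12:49.
The weather segment starts at 12:49 − 94 min = 11:15.
So the cold open ends at 11:15.
The cold open starts at 11:15 − 45 min = 10:30.

10:30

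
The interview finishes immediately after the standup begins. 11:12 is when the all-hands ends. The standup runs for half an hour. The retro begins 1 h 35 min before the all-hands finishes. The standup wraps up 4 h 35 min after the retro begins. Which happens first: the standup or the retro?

The retro starts at 11:12 − 95 min = 09:37.
The standup ends at 09:37 + 275 min = 14:12.
The standup starts at 14:12 − 30 min = 13:42.
The standup starts at 13:42 and the retro starts at 09:37, so the retro is first.

the retro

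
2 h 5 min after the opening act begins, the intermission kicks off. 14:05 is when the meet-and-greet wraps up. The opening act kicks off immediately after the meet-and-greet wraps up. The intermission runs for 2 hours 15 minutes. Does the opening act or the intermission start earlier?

The opening act starts at 14:05.
The intermission starts at 14:05 + 125 min = 16:10.
The opening act starts at 14:05 and the intermission starts at 16:10, so the opening act is first.

the opening act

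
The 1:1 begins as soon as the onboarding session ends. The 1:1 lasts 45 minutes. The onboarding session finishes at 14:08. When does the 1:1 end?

The 1:1 starts at 14:08.
The 1:1 ends at 14:08 + 45 min = 14:53.

14:53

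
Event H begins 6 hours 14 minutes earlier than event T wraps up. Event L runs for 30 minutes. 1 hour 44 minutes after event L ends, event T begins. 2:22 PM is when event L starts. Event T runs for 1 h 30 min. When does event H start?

Event L ends at 2:22 PM + 30 min = 2:52 PM.
Event T starts at 2:52 PM + 104 min = 4:36 PM.
Event T ends at 4:36 PM + 90 min = 6:06 PM.
Event H starts at 6:06 PM − 374 min = 11:52 AM.

11:52 AM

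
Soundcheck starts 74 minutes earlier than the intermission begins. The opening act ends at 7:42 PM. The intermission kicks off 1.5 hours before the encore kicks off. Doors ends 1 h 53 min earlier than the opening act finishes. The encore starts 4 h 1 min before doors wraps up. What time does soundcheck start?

Doors ends at 7:42 PM − 113 min = 5:49 PM.
The encore starts at 5:49 PM − 241 min = 1:48 PM.
The intermission starts at 1:48 PM − 90 min = 12:18 PM.
Soundcheck starts at 12:18 PM − 74 min = 11:04 AM.

11:04 AM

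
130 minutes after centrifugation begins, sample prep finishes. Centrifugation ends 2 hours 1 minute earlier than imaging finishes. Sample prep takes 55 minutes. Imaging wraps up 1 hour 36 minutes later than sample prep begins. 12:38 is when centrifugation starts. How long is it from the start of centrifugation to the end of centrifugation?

50 minutes

Sample prep ends at 12:38 + 130 min = 14:48.
Sample prep starts at 14:48 − 55 min = 13:53.
Imaging ends at 13:53 + 96 min = 15:29.
Centrifugation ends at 15:29 − 121 min = 13:28.
From 12:38 to 13:28 is 50 minutes.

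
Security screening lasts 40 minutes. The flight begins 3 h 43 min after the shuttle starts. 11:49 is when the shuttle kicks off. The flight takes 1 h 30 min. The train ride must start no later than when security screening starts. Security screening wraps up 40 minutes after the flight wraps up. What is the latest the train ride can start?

17:02

The flight starts at 11:49 + 223 min = 15:32.
The flight ends at 15:32 + 90 min = 17:02.
Security screening ends at 17:02 + 40 min = 17:42.
Security screening starts at 17:42 − 40 min = 17:02.
The train ride is bounded by security screening, so the latest it can start is 17:02.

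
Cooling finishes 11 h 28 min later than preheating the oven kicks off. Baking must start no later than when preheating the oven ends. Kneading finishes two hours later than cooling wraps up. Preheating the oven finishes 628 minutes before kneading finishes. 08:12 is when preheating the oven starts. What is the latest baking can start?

Cooling ends at 08:12 + 688 min = 19:40.
Kneading ends at 19:40 + 120 min = 21:40.
Preheating the oven ends at 21:40 − 628 min = 11:12.
Baking is bounded by preheating the oven, so the latest it can start is 11:12.

11:12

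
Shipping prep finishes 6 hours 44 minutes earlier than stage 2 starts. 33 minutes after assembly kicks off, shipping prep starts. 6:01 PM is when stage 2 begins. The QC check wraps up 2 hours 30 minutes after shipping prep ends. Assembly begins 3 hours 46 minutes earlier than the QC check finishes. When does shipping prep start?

Shipping prep ends at 6:01 PM − 404 min = 11:17 AM.
The QC check ends at 11:17 AM + 150 min = 1:47 PM.
Assembly starts at 1:47 PM − 226 min = 10:01 AM.
Shipping prep starts at 10:01 AM + 33 min = 10:34 AM.

10:34 AM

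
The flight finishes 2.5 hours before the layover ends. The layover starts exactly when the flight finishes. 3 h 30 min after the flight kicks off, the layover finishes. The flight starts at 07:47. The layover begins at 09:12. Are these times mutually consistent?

The layover ends at 07:47 + 210 min = 11:17.
The flight ends at 11:17 − 150 min = 08:47.
So the layover starts at 08:47.
But the layover is also said to start at 09:12 — a 25-minute conflict.

No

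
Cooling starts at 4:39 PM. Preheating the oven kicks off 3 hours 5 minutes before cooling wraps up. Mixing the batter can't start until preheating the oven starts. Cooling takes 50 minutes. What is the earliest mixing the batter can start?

2:24 PM

Cooling ends at 4:39 PM + 50 min = 5:29 PM.
Preheating the oven starts at 5:29 PM − 185 min = 2:24 PM.
Mixing the batter is bounded by preheating the oven, so the earliest it can start is 2:24 PM.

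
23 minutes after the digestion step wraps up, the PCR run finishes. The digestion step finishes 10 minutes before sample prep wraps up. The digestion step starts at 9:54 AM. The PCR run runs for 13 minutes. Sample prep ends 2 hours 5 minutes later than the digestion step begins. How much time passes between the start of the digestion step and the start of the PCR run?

125 minutes

Sample prep ends at 9:54 AM + 125 min = 11:59 AM.
The digestion step ends at 11:59 AM − 10 min = 11:49 AM.
The PCR run ends at 11:49 AM + 23 min = 12:12 PM.
The PCR run starts at 12:12 PM − 13 min = 11:59 AM.
From 9:54 AM to 11:59 AM is 125 minutes.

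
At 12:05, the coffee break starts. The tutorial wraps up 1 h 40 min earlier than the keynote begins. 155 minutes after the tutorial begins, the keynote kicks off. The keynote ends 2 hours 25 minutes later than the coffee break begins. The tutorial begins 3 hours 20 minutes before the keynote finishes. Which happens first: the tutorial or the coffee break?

The keynote ends at 12:05 + 145 min = 14:30.
The tutorial starts at 14:30 − 200 min = 11:10.
The tutorial starts at 11:10 and the coffee break starts at 12:05, so the tutorial is first.

the tutorial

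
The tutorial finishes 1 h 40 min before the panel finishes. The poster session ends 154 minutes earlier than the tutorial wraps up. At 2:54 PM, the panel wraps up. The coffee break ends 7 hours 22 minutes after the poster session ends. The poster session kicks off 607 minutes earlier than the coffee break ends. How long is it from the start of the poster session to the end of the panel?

6 h 59 min

The tutorial ends at 2:54 PM − 100 min = 1:14 PM.
The poster session ends at 1:14 PM − 154 min = 10:40 AM.
The coffee break ends at 10:40 AM + 442 min = 6:02 PM.
The poster session starts at 6:02 PM − 607 min = 7:55 AM.
From 7:55 AM to 2:54 PM is 6 h 59 min.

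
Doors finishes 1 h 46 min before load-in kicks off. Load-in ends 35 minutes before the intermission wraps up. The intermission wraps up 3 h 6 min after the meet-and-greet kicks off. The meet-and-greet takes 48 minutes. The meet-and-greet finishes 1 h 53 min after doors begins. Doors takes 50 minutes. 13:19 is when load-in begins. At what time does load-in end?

14:19

Doors ends at 13:19 − 106 min = 11:33.
Doors starts at 11:33 − 50 min = 10:43.
The meet-and-greet ends at 10:43 + 113 min = 12:36.
The meet-and-greet starts at 12:36 − 48 min = 11:48.
The intermission ends at 11:48 + 186 min = 14:54.
Load-in ends at 14:54 − 35 min = 14:19.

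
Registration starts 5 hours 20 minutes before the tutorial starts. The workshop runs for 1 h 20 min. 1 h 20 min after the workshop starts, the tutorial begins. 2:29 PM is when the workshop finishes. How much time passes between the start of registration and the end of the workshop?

5 h 20 min

The workshop starts at 2:29 PM − 80 min = 1:09 PM.
The tutorial starts at 1:09 PM + 80 min = 2:29 PM.
Registration starts at 2:29 PM − 320 min = 9:09 AM.
From 9:09 AM to 2:29 PM is 5 h 20 min.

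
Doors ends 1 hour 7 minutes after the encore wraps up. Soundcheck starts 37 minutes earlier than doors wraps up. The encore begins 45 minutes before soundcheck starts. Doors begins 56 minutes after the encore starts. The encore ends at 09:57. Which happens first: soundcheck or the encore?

Doors ends at 09:57 + 67 min = 11:04.
Soundcheck starts at 11:04 − 37 min = 10:27.
The encore starts at 10:27 − 45 min = 09:42.
Soundcheck starts at 10:27 and the encore starts at 09:42, so the encore is first.

the encore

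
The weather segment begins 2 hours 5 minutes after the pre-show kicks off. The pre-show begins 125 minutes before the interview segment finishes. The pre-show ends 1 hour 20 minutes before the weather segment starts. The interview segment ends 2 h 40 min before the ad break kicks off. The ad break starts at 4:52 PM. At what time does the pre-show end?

12:52 PM

The interview segment ends at 4:52 PM − 160 min = 2:12 PM.
The pre-show starts at 2:12 PM − 125 min = 12:07 PM.
The weather segment starts at 12:07 PM + 125 min = 2:12 PM.
The pre-show ends at 2:12 PM − 80 min = 12:52 PM.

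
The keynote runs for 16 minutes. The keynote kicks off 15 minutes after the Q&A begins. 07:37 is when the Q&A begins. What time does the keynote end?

08:08

The keynote starts at 07:37 + 15 min = 07:52.
The keynote ends at 07:52 + 16 min = 08:08.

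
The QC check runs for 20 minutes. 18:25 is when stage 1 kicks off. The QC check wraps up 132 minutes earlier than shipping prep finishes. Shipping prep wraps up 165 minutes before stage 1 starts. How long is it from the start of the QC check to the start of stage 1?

5 h 17 min

Shipping prep ends at 18:25 − 165 min = 15:40.
The QC check ends at 15:40 − 132 min = 13:28.
The QC check starts at 13:28 − 20 min = 13:08.
From 13:08 to 18:25 is 5 h 17 min.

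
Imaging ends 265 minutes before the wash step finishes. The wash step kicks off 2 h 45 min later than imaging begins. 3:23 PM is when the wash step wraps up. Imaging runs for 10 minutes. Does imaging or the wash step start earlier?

imaging

Imaging ends at 3:23 PM − 265 min = 10:58 AM.
Imaging starts at 10:58 AM − 10 min = 10:48 AM.
The wash step starts at 10:48 AM + 165 min = 1:33 PM.
Imaging starts at 10:48 AM and the wash step starts at 1:33 PM, so imaging is first.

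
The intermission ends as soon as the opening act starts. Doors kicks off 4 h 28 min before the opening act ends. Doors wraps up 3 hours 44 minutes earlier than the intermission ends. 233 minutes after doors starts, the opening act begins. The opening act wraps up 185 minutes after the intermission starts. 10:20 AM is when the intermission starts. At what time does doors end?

The opening act ends at 10:20 AM + 185 min = 1:25 PM.
Doors starts at 1:25 PM − 268 min = 8:57 AM.
The opening act starts at 8:57 AM + 233 min = 12:50 PM.
So the intermission ends at 12:50 PM.
Doors ends at 12:50 PM − 224 min = 9:06 AM.

9:06 AM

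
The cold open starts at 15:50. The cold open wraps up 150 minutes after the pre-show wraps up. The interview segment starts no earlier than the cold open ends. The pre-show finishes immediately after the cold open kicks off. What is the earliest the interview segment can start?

18:20

The pre-show ends at 15:50.
The cold open ends at 15:50 + 150 min = 18:20.
The interview segment is bounded by the cold open, so the earliest it can start is 18:20.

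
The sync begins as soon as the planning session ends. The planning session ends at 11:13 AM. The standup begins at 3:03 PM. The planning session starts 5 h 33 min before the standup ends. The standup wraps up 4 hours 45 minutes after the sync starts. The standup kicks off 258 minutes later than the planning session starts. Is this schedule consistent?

No

The sync starts at 11:13 AM.
The standup ends at 11:13 AM + 285 min = 3:58 PM.
The planning session starts at 3:58 PM − 333 min = 10:25 AM.
The standup starts at 10:25 AM + 258 min = 2:43 PM.
But the standup is also said to start at 3:03 PM — a 20-minute conflict.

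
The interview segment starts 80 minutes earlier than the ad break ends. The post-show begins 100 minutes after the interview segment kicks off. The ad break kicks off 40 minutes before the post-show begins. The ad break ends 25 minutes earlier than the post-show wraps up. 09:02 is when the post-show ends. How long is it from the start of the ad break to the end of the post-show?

The ad break ends at 09:02 − 25 min = 08:37.
The interview segment starts at 08:37 − 80 min = 07:17.
The post-show starts at 07:17 + 100 min = 08:57.
The ad break starts at 08:57 − 40 min = 08:17.
From 08:17 to 09:02 is 45 minutes.

45 minutes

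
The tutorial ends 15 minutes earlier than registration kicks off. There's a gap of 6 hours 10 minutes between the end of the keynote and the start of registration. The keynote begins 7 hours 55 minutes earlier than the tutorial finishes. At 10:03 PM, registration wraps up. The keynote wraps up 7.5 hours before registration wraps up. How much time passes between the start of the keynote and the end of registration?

The keynote ends at 10:03 PM − 450 min = 2:33 PM.
Registration starts at 2:33 PM + 370 min = 8:43 PM.
The tutorial ends at 8:43 PM − 15 min = 8:28 PM.
The keynote starts at 8:28 PM − 475 min = 12:33 PM.
From 12:33 PM to 10:03 PM is 570 minutes.

570 minutes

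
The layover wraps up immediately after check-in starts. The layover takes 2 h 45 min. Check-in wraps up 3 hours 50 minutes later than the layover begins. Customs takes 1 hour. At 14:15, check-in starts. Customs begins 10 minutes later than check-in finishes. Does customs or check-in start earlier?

The layover ends at 14:15.
The layover starts at 14:15 − 165 min = 11:30.
Check-in ends at 11:30 + 230 min = 15:20.
Customs starts at 15:20 + 10 min = 15:30.
Customs starts at 15:30 and check-in starts at 14:15, so check-in is first.

check-in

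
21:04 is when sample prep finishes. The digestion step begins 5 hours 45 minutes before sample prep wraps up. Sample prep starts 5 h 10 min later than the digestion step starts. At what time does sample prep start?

20:29

The digestion step starts at 21:04 − 345 min = 15:19.
Sample prep starts at 15:19 + 310 min = 20:29.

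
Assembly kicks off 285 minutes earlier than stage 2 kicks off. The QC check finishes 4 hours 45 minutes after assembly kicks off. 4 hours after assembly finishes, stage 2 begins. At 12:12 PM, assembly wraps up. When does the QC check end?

Stage 2 starts at 12:12 PM + 240 min = 4:12 PM.
Assembly starts at 4:12 PM − 285 min = 11:27 AM.
The QC check ends at 11:27 AM + 285 min = 4:12 PM.

4:12 PM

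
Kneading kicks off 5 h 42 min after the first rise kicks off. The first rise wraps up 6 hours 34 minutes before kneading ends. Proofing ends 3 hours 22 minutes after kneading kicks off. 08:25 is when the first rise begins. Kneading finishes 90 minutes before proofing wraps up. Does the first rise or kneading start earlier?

Kneading starts at 08:25 + 342 min = 14:07.
The first rise starts at 08:25 and kneading starts at 14:07, so the first rise is first.

the first rise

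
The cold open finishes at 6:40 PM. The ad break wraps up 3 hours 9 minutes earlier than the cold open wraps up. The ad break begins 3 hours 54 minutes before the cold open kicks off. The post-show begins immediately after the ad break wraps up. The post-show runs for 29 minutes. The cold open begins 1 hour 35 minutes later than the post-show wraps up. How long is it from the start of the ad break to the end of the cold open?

4 h 59 min

The ad break ends at 6:40 PM − 189 min = 3:31 PM.
So the post-show starts at 3:31 PM.
The post-show ends at 3:31 PM + 29 min = 4:00 PM.
The cold open starts at 4:00 PM + 95 min = 5:35 PM.
The ad break starts at 5:35 PM − 234 min = 1:41 PM.
From 1:41 PM to 6:40 PM is 4 h 59 min.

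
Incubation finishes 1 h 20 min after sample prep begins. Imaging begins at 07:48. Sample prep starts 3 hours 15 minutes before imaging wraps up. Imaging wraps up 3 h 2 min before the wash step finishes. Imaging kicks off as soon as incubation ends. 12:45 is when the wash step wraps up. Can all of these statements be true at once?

Imaging ends at 12:45 − 182 min = 09:43.
Sample prep starts at 09:43 − 195 min = 06:28.
Incubation ends at 06:28 + 80 min = 07:48.
So imaging starts at 07:48.
That matches the stated 07:48, so the schedule is consistent.

Yes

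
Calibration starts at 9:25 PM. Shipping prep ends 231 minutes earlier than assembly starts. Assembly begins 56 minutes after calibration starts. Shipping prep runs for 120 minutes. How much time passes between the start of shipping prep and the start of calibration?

Assembly starts at 9:25 PM + 56 min = 10:21 PM.
Shipping prep ends at 10:21 PM − 231 min = 6:30 PM.
Shipping prep starts at 6:30 PM − 120 min = 4:30 PM.
From 4:30 PM to 9:25 PM is 295 minutes.

295 minutes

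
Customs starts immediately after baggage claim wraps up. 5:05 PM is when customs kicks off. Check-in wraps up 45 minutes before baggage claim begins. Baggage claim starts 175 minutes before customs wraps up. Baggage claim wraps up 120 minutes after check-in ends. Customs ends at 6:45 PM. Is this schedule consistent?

Yes

Baggage claim starts at 6:45 PM − 175 min = 3:50 PM.
Check-in ends at 3:50 PM − 45 min = 3:05 PM.
Baggage claim ends at 3:05 PM + 120 min = 5:05 PM.
So customs starts at 5:05 PM.
That matches the stated 5:05 PM, so the schedule is consistent.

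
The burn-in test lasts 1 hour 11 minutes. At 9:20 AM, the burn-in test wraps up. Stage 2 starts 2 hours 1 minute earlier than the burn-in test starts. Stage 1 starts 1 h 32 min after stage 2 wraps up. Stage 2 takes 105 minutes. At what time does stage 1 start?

9:25 AM

The burn-in test starts at 9:20 AM − 71 min = 8:09 AM.
Stage 2 starts at 8:09 AM − 121 min = 6:08 AM.
Stage 2 ends at 6:08 AM + 105 min = 7:53 AM.
Stage 1 starts at 7:53 AM + 92 min = 9:25 AM.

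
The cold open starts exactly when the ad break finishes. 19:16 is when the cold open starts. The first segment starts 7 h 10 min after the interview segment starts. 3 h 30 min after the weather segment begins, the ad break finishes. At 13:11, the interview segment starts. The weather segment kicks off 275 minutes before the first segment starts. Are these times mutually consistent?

Yes

The first segment starts at 13:11 + 430 min = 20:21.
The weather segment starts at 20:21 − 275 min = 15:46.
The ad break ends at 15:46 + 210 min = 19:16.
So the cold open starts at 19:16.
That matches the stated 19:16, so the schedule is consistent.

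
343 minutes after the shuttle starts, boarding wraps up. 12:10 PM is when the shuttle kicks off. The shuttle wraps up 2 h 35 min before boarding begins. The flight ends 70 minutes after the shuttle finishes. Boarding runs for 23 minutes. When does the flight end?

4:05 PM

Boarding ends at 12:10 PM + 343 min = 5:53 PM.
Boarding starts at 5:53 PM − 23 min = 5:30 PM.
The shuttle ends at 5:30 PM − 155 min = 2:55 PM.
The flight ends at 2:55 PM + 70 min = 4:05 PM.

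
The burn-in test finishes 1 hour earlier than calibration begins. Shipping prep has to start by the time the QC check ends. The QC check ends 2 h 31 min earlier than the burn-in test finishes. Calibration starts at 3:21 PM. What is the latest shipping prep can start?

11:50 AM

The burn-in test ends at 3:21 PM − 60 min = 2:21 PM.
The QC check ends at 2:21 PM − 151 min = 11:50 AM.
Shipping prep is bounded by the QC check, so the latest it can start is 11:50 AM.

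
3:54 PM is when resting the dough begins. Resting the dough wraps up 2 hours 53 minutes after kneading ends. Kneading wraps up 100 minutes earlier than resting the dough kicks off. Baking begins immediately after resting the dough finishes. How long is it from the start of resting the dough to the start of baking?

1 hour 13 minutes

Kneading ends at 3:54 PM − 100 min = 2:14 PM.
Resting the dough ends at 2:14 PM + 173 min = 5:07 PM.
So baking starts at 5:07 PM.
From 3:54 PM to 5:07 PM is 1 hour 13 minutes.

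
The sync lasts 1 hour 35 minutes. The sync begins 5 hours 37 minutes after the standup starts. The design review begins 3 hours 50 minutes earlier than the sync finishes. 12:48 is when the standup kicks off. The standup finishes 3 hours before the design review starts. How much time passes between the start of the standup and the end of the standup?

22 minutes

The sync starts at 12:48 + 337 min = 18:25.
The sync ends at 18:25 + 95 min = 20:00.
The design review starts at 20:00 − 230 min = 16:10.
The standup ends at 16:10 − 180 min = 13:10.
From 12:48 to 13:10 is 22 minutes.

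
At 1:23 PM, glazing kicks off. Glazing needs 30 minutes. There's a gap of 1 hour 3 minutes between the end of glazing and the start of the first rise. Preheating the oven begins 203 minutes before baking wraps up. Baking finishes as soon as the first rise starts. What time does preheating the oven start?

11:33 AM

Glazing ends at 1:23 PM + 30 min = 1:53 PM.
The first rise starts at 1:53 PM + 63 min = 2:56 PM.
So baking ends at 2:56 PM.
Preheating the oven starts at 2:56 PM − 203 min = 11:33 AM.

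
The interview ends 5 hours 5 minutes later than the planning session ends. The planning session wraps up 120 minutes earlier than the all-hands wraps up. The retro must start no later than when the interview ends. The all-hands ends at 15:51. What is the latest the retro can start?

The planning session ends at 15:51 − 120 min = 13:51.
The interview ends at 13:51 + 305 min = 18:56.
The retro is bounded by the interview, so the latest it can start is 18:56.

18:56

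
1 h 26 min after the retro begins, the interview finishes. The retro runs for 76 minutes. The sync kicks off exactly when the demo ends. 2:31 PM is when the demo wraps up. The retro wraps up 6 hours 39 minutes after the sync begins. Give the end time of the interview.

9:20 PM

The sync starts at 2:31 PM.
The retro ends at 2:31 PM + 399 min = 9:10 PM.
The retro starts at 9:10 PM − 76 min = 7:54 PM.
The interview ends at 7:54 PM + 86 min = 9:20 PM.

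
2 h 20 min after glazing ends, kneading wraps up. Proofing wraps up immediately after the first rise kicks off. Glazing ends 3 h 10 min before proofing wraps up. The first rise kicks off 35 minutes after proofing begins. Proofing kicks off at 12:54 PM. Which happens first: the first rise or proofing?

proofing

The first rise starts at 12:54 PM + 35 min = 1:29 PM.
The first rise starts at 1:29 PM and proofing starts at 12:54 PM, so proofing is first.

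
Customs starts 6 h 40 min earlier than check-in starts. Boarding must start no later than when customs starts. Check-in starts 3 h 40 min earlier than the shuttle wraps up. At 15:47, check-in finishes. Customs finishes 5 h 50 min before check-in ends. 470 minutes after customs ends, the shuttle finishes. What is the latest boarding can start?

Customs ends at 15:47 − 350 min = 09:57.
The shuttle ends at 09:57 + 470 min = 17:47.
Check-in starts at 17:47 − 220 min = 14:07.
Customs starts at 14:07 − 400 min = 07:27.
Boarding is bounded by customs, so the latest it can start is 07:27.

07:27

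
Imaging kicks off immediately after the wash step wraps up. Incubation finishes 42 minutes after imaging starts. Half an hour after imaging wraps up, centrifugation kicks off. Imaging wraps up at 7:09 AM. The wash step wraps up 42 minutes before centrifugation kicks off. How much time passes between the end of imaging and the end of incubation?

Centrifugation starts at 7:09 AM + 30 min = 7:39 AM.
The wash step ends at 7:39 AM − 42 min = 6:57 AM.
So imaging starts at 6:57 AM.
Incubation ends at 6:57 AM + 42 min = 7:39 AM.
From 7:09 AM to 7:39 AM is 0.5 hours.

0.5 hours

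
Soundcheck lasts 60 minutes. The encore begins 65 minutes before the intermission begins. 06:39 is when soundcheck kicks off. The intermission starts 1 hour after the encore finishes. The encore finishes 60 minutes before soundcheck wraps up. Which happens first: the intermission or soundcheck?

soundcheck

Soundcheck ends at 06:39 + 60 min = 07:39.
The encore ends at 07:39 − 60 min = 06:39.
The intermission starts at 06:39 + 60 min = 07:39.
The intermission starts at 07:39 and soundcheck starts at 06:39, so soundcheck is first.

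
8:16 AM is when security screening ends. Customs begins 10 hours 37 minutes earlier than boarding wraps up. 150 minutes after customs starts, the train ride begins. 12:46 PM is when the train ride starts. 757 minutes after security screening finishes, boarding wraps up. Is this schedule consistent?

Yes

Boarding ends at 8:16 AM + 757 min = 8:53 PM.
Customs starts at 8:53 PM − 637 min = 10:16 AM.
The train ride starts at 10:16 AM + 150 min = 12:46 PM.
That matches the stated 12:46 PM, so the schedule is consistent.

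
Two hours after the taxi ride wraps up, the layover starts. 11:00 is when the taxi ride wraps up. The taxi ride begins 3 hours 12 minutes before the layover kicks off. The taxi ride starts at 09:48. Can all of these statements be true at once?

The layover starts at 11:00 + 120 min = 13:00.
The taxi ride starts at 13:00 − 192 min = 09:48.
That matches the stated 09:48, so the schedule is consistent.

Yes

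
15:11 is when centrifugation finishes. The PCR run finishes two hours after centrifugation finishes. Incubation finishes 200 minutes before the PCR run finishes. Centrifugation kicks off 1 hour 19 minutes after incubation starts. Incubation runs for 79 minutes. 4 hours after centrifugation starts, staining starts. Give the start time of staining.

17:51

The PCR run ends at 15:11 + 120 min = 17:11.
Incubation ends at 17:11 − 200 min = 13:51.
Incubation starts at 13:51 − 79 min = 12:32.
Centrifugation starts at 12:32 + 79 min = 13:51.
Staining starts at 13:51 + 240 min = 17:51.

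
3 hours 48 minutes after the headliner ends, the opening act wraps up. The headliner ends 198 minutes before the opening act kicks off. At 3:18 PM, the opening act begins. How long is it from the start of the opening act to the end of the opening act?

30 minutes

The headliner ends at 3:18 PM − 198 min = 12:00 PM.
The opening act ends at 12:00 PM + 228 min = 3:48 PM.
From 3:18 PM to 3:48 PM is 30 minutes.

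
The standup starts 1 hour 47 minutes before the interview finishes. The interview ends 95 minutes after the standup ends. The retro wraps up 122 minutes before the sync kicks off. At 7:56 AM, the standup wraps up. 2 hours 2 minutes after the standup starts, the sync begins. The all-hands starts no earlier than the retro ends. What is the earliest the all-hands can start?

7:44 AM

The interview ends at 7:56 AM + 95 min = 9:31 AM.
The standup starts at 9:31 AM − 107 min = 7:44 AM.
The sync starts at 7:44 AM + 122 min = 9:46 AM.
The retro ends at 9:46 AM − 122 min = 7:44 AM.
The all-hands is bounded by the retro, so the earliest it can start is 7:44 AM.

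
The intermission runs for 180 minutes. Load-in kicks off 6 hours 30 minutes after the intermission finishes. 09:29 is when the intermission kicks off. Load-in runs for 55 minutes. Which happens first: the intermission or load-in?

the intermission

The intermission ends at 09:29 + 180 min = 12:29.
Load-in starts at 12:29 + 390 min = 18:59.
The intermission starts at 09:29 and load-in starts at 18:59, so the intermission is first.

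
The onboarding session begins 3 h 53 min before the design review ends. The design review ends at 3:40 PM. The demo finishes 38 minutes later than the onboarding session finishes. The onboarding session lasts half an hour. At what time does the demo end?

The onboarding session starts at 3:40 PM − 233 min = 11:47 AM.
The onboarding session ends at 11:47 AM + 30 min = 12:17 PM.
The demo ends at 12:17 PM + 38 min = 12:55 PM.

12:55 PM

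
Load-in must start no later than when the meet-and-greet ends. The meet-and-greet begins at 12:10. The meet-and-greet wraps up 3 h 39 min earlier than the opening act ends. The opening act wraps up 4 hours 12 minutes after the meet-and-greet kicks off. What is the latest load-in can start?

12:43

The opening act ends at 12:10 + 252 min = 16:22.
The meet-and-greet ends at 16:22 − 219 min = 12:43.
Load-in is bounded by the meet-and-greet, so the latest it can start is 12:43.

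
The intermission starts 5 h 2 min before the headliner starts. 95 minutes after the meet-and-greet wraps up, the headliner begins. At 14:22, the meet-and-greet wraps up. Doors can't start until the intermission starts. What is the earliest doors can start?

10:55

The headliner starts at 14:22 + 95 min = 15:57.
The intermission starts at 15:57 − 302 min = 10:55.
Doors is bounded by the intermission, so the earliest it can start is 10:55.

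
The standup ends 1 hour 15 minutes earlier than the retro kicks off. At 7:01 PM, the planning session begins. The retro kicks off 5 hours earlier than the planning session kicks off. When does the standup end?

The retro starts at 7:01 PM − 300 min = 2:01 PM.
The standup ends at 2:01 PM − 75 min = 12:46 PM.

12:46 PM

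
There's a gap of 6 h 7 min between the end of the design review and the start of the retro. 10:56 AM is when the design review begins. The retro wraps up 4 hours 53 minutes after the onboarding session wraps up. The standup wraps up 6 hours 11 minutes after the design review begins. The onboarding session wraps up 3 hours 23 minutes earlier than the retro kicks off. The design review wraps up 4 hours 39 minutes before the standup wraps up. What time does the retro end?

8:05 PM

The standup ends at 10:56 AM + 371 min = 5:07 PM.
The design review ends at 5:07 PM − 279 min = 12:28 PM.
The retro starts at 12:28 PM + 367 min = 6:35 PM.
The onboarding session ends at 6:35 PM − 203 min = 3:12 PM.
The retro ends at 3:12 PM + 293 min = 8:05 PM.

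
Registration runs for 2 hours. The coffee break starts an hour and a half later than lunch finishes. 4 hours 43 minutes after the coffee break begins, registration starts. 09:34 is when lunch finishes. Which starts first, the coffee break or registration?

the coffee break

The coffee break starts at 09:34 + 90 min = 11:04.
Registration starts at 11:04 + 283 min = 15:47.
The coffee break starts at 11:04 and registration starts at 15:47, so the coffee break is first.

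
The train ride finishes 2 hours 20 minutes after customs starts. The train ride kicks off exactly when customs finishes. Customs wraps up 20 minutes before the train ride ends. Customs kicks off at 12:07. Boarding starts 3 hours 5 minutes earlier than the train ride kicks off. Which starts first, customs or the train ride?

customs

The train ride ends at 12:07 + 140 min = 14:27.
Customs ends at 14:27 − 20 min = 14:07.
So the train ride starts at 14:07.
Customs starts at 12:07 and the train ride starts at 14:07, so customs is first.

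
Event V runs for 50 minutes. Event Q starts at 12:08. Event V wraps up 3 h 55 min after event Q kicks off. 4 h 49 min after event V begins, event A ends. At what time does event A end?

20:02

Event V ends at 12:08 + 235 min = 16:03.
Event V starts at 16:03 − 50 min = 15:13.
Event A ends at 15:13 + 289 min = 20:02.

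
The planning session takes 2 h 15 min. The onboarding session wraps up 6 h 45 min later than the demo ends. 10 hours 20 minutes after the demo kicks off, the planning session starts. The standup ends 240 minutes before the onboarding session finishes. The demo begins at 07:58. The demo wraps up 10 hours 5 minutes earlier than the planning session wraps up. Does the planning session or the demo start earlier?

the demo

The planning session starts at 07:58 + 620 min = 18:18.
The planning session starts at 18:18 and the demo starts at 07:58, so the demo is first.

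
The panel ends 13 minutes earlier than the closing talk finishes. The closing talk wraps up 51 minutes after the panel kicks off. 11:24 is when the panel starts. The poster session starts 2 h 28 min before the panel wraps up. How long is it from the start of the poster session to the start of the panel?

The closing talk ends at 11:24 + 51 min = 12:15.
The panel ends at 12:15 − 13 min = 12:02.
The poster session starts at 12:02 − 148 min = 09:34.
From 09:34 to 11:24 is 110 minutes.

110 minutes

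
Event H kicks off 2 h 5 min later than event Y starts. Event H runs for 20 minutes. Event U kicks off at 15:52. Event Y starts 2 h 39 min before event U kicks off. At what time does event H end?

15:38

Event Y starts at 15:52 − 159 min = 13:13.
Event H starts at 13:13 + 125 min = 15:18.
Event H ends at 15:18 + 20 min = 15:38.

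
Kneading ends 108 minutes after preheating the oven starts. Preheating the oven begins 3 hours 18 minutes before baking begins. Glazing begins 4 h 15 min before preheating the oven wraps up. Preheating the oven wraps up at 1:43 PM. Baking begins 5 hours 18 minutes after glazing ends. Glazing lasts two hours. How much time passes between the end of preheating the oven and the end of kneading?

93 minutes

Glazing starts at 1:43 PM − 255 min = 9:28 AM.
Glazing ends at 9:28 AM + 120 min = 11:28 AM.
Baking starts at 11:28 AM + 318 min = 4:46 PM.
Preheating the oven starts at 4:46 PM − 198 min = 1:28 PM.
Kneading ends at 1:28 PM + 108 min = 3:16 PM.
From 1:43 PM to 3:16 PM is 93 minutes.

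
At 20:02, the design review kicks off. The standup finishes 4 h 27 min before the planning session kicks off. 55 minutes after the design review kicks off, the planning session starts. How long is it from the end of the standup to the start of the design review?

The planning session starts at 20:02 + 55 min = 20:57.
The standup ends at 20:57 − 267 min = 16:30.
From 16:30 to 20:02 is 3 h 32 min.

3 h 32 min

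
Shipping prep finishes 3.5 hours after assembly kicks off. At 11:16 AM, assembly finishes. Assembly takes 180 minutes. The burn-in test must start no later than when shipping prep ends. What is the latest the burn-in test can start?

Assembly starts at 11:16 AM − 180 min = 8:16 AM.
Shipping prep ends at 8:16 AM + 210 min = 11:46 AM.
The burn-in test is bounded by shipping prep, so the latest it can start is 11:46 AM.

11:46 AM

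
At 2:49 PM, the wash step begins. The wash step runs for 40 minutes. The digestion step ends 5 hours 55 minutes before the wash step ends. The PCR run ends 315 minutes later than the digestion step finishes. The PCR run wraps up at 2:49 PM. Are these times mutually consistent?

The wash step ends at 2:49 PM + 40 min = 3:29 PM.
The digestion step ends at 3:29 PM − 355 min = 9:34 AM.
The PCR run ends at 9:34 AM + 315 min = 2:49 PM.
That matches the stated 2:49 PM, so the schedule is consistent.

Yes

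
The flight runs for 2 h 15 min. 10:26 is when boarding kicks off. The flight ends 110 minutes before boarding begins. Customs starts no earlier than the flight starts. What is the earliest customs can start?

The flight ends at 10:26 − 110 min = 08:36.
The flight starts at 08:36 − 135 min = 06:21.
Customs is bounded by the flight, so the earliest it can start is 06:21.

06:21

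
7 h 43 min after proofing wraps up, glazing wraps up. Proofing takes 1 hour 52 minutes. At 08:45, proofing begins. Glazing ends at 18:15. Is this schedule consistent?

No

Proofing ends at 08:45 + 112 min = 10:37.
Glazing ends at 10:37 + 463 min = 18:20.
But glazing is also said to end at 18:15 — a 5-minute conflict.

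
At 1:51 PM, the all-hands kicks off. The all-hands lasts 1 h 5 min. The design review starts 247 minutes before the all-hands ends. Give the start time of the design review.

10:49 AM

The all-hands ends at 1:51 PM + 65 min = 2:56 PM.
The design review starts at 2:56 PM − 247 min = 10:49 AM.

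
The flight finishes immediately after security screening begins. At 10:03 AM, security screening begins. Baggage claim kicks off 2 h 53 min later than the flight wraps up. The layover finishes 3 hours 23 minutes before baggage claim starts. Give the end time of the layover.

9:33 AM

The flight ends at 10:03 AM.
Baggage claim starts at 10:03 AM + 173 min = 12:56 PM.
The layover ends at 12:56 PM − 203 min = 9:33 AM.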